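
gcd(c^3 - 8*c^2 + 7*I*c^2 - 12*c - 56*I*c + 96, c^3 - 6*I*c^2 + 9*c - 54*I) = c + 3*I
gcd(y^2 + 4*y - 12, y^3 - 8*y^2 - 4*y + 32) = y - 2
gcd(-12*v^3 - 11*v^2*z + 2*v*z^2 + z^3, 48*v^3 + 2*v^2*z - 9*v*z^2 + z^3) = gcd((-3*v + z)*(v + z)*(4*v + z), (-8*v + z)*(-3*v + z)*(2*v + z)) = -3*v + z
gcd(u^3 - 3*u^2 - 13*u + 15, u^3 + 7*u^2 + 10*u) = 1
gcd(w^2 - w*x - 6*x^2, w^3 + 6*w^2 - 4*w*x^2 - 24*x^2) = w + 2*x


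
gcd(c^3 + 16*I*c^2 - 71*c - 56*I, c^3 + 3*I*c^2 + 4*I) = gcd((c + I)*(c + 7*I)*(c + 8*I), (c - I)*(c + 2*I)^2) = 1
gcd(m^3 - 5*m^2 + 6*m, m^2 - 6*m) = m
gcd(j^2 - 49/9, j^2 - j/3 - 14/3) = j - 7/3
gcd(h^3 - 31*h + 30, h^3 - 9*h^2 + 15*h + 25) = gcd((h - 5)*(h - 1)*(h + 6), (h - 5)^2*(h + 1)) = h - 5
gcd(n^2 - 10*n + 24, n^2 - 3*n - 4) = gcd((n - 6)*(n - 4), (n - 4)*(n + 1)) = n - 4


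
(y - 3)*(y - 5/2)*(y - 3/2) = y^3 - 7*y^2 + 63*y/4 - 45/4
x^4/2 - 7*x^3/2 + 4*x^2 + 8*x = x*(x/2 + 1/2)*(x - 4)^2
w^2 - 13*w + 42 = (w - 7)*(w - 6)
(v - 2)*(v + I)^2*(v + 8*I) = v^4 - 2*v^3 + 10*I*v^3 - 17*v^2 - 20*I*v^2 + 34*v - 8*I*v + 16*I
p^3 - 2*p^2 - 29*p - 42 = (p - 7)*(p + 2)*(p + 3)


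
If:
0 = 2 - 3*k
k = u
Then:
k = 2/3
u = 2/3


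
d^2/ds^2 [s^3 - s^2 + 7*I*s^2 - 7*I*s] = 6*s - 2 + 14*I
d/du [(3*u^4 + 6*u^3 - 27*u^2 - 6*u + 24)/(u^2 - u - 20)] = 3*(2*u^3 - 17*u^2 + 20*u + 3)/(u^2 - 10*u + 25)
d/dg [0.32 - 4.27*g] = -4.27000000000000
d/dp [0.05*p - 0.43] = 0.0500000000000000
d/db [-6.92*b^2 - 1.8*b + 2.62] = -13.84*b - 1.8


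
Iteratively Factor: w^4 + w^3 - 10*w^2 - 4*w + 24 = (w - 2)*(w^3 + 3*w^2 - 4*w - 12) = (w - 2)*(w + 2)*(w^2 + w - 6) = (w - 2)^2*(w + 2)*(w + 3)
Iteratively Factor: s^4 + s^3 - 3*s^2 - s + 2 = (s + 2)*(s^3 - s^2 - s + 1) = (s + 1)*(s + 2)*(s^2 - 2*s + 1) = (s - 1)*(s + 1)*(s + 2)*(s - 1)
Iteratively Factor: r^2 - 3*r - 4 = (r + 1)*(r - 4)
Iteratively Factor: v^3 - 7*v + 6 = (v + 3)*(v^2 - 3*v + 2) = (v - 1)*(v + 3)*(v - 2)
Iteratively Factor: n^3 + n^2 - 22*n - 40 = (n - 5)*(n^2 + 6*n + 8) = (n - 5)*(n + 4)*(n + 2)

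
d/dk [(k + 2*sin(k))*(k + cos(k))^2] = (k + cos(k))*(-2*(k + 2*sin(k))*(sin(k) - 1) + (k + cos(k))*(2*cos(k) + 1))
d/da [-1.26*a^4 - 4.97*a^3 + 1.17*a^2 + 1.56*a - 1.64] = -5.04*a^3 - 14.91*a^2 + 2.34*a + 1.56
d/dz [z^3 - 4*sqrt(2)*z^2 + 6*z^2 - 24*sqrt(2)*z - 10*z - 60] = 3*z^2 - 8*sqrt(2)*z + 12*z - 24*sqrt(2) - 10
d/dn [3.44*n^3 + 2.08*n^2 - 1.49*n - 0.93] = 10.32*n^2 + 4.16*n - 1.49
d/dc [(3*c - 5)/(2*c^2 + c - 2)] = (6*c^2 + 3*c - (3*c - 5)*(4*c + 1) - 6)/(2*c^2 + c - 2)^2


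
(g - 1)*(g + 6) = g^2 + 5*g - 6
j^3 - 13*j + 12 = (j - 3)*(j - 1)*(j + 4)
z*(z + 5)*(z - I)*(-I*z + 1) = -I*z^4 - 5*I*z^3 - I*z^2 - 5*I*z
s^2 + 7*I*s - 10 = (s + 2*I)*(s + 5*I)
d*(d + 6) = d^2 + 6*d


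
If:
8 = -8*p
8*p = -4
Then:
No Solution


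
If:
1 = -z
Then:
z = -1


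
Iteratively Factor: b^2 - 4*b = (b - 4)*(b)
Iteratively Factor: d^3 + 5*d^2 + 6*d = (d + 2)*(d^2 + 3*d) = d*(d + 2)*(d + 3)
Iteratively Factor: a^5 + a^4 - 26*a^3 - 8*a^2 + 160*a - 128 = (a - 2)*(a^4 + 3*a^3 - 20*a^2 - 48*a + 64) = (a - 2)*(a + 4)*(a^3 - a^2 - 16*a + 16) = (a - 2)*(a - 1)*(a + 4)*(a^2 - 16) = (a - 2)*(a - 1)*(a + 4)^2*(a - 4)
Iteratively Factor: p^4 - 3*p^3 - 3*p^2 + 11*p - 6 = (p - 1)*(p^3 - 2*p^2 - 5*p + 6) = (p - 1)^2*(p^2 - p - 6) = (p - 1)^2*(p + 2)*(p - 3)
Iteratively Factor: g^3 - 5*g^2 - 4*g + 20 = (g - 5)*(g^2 - 4) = (g - 5)*(g + 2)*(g - 2)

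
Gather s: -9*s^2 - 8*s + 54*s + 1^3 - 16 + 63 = -9*s^2 + 46*s + 48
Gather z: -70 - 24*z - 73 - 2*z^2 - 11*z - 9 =-2*z^2 - 35*z - 152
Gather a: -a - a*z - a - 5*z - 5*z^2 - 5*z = a*(-z - 2) - 5*z^2 - 10*z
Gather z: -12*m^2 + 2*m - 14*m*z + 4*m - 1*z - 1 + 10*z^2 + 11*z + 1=-12*m^2 + 6*m + 10*z^2 + z*(10 - 14*m)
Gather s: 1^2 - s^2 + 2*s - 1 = -s^2 + 2*s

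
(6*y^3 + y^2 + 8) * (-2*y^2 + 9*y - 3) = -12*y^5 + 52*y^4 - 9*y^3 - 19*y^2 + 72*y - 24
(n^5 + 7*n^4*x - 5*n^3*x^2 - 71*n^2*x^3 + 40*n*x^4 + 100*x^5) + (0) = n^5 + 7*n^4*x - 5*n^3*x^2 - 71*n^2*x^3 + 40*n*x^4 + 100*x^5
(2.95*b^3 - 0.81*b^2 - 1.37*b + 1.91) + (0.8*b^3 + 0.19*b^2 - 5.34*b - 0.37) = 3.75*b^3 - 0.62*b^2 - 6.71*b + 1.54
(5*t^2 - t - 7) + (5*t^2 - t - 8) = 10*t^2 - 2*t - 15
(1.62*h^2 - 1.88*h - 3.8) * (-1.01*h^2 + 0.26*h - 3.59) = -1.6362*h^4 + 2.32*h^3 - 2.4666*h^2 + 5.7612*h + 13.642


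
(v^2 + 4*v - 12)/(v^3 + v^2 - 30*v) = (v - 2)/(v*(v - 5))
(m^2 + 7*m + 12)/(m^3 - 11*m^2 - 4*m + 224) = (m + 3)/(m^2 - 15*m + 56)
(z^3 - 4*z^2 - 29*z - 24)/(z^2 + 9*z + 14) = (z^3 - 4*z^2 - 29*z - 24)/(z^2 + 9*z + 14)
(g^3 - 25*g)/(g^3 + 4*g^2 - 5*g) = (g - 5)/(g - 1)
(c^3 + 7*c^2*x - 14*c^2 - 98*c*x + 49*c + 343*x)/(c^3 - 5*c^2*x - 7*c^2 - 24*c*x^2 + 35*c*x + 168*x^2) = (-c^2 - 7*c*x + 7*c + 49*x)/(-c^2 + 5*c*x + 24*x^2)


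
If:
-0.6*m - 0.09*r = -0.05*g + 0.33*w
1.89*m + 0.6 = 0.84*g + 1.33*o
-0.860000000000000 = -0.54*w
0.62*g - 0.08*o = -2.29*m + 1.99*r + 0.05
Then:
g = 2.71919888791639*r + 2.33878914623393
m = 0.0765999073263657*r - 0.681026830406432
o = -1.60853627143078*r - 1.99377713707117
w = 1.59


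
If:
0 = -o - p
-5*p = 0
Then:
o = 0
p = 0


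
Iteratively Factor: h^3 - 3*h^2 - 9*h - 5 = (h - 5)*(h^2 + 2*h + 1) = (h - 5)*(h + 1)*(h + 1)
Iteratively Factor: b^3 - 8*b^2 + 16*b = (b - 4)*(b^2 - 4*b) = b*(b - 4)*(b - 4)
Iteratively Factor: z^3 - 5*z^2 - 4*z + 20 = (z - 2)*(z^2 - 3*z - 10) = (z - 5)*(z - 2)*(z + 2)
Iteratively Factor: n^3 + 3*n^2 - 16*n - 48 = (n + 4)*(n^2 - n - 12) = (n + 3)*(n + 4)*(n - 4)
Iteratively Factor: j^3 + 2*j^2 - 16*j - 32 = (j + 2)*(j^2 - 16) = (j + 2)*(j + 4)*(j - 4)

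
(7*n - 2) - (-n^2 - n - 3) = n^2 + 8*n + 1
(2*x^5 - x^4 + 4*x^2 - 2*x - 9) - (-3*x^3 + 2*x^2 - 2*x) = 2*x^5 - x^4 + 3*x^3 + 2*x^2 - 9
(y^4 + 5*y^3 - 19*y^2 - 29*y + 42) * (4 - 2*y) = -2*y^5 - 6*y^4 + 58*y^3 - 18*y^2 - 200*y + 168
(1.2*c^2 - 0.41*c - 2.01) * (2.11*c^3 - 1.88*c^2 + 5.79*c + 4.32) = 2.532*c^5 - 3.1211*c^4 + 3.4777*c^3 + 6.5889*c^2 - 13.4091*c - 8.6832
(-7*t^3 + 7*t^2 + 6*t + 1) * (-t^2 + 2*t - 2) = 7*t^5 - 21*t^4 + 22*t^3 - 3*t^2 - 10*t - 2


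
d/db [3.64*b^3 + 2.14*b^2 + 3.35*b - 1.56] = 10.92*b^2 + 4.28*b + 3.35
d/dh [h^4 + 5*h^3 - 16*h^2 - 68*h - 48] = 4*h^3 + 15*h^2 - 32*h - 68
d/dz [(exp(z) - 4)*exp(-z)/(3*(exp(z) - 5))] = (-exp(2*z) + 8*exp(z) - 20)*exp(-z)/(3*(exp(2*z) - 10*exp(z) + 25))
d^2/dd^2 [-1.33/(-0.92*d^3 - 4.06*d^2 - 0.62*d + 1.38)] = (-(7.3416*d + 10.7996)*(0.92*d^3 + 4.06*d^2 + 0.62*d - 1.38) + 1.33*(2.76*d^2 + 8.12*d + 0.62)*(5.52*d^2 + 16.24*d + 1.24))/(0.92*d^3 + 4.06*d^2 + 0.62*d - 1.38)^3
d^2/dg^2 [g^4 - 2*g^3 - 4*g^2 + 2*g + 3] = 12*g^2 - 12*g - 8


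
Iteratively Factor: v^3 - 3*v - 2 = (v + 1)*(v^2 - v - 2) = (v + 1)^2*(v - 2)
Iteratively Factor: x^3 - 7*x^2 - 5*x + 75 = (x - 5)*(x^2 - 2*x - 15) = (x - 5)^2*(x + 3)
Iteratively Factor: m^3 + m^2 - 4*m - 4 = (m + 1)*(m^2 - 4) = (m + 1)*(m + 2)*(m - 2)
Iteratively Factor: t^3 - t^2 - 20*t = (t - 5)*(t^2 + 4*t) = t*(t - 5)*(t + 4)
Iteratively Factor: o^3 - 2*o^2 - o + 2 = (o + 1)*(o^2 - 3*o + 2) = (o - 1)*(o + 1)*(o - 2)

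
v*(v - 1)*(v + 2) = v^3 + v^2 - 2*v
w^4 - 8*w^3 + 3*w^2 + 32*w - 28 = (w - 7)*(w - 2)*(w - 1)*(w + 2)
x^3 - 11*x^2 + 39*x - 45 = (x - 5)*(x - 3)^2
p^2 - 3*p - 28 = (p - 7)*(p + 4)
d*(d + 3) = d^2 + 3*d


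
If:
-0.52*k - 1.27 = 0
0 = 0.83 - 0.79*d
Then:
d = 1.05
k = -2.44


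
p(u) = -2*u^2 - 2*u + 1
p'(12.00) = -50.00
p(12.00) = -311.00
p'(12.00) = -50.00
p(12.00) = -311.00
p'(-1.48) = 3.92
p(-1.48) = -0.42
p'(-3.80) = 13.20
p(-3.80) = -20.28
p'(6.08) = -26.32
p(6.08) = -85.09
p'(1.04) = -6.16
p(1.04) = -3.24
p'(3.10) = -14.40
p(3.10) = -24.42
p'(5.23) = -22.92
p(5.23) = -64.17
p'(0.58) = -4.32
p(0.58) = -0.83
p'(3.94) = -17.76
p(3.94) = -37.93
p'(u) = -4*u - 2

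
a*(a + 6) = a^2 + 6*a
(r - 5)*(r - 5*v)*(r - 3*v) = r^3 - 8*r^2*v - 5*r^2 + 15*r*v^2 + 40*r*v - 75*v^2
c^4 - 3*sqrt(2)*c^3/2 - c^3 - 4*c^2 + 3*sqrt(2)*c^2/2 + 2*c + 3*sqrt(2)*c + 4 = (c - 2)*(c + 1)*(c - 2*sqrt(2))*(c + sqrt(2)/2)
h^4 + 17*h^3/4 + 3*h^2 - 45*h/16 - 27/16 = (h - 3/4)*(h + 1/2)*(h + 3/2)*(h + 3)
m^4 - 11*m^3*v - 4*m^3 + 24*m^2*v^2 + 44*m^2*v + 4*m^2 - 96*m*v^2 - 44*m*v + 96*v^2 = (m - 2)^2*(m - 8*v)*(m - 3*v)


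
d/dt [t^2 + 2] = 2*t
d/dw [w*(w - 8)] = 2*w - 8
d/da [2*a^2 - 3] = 4*a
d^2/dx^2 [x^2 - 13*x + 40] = 2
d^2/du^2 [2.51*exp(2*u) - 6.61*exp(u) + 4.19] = (10.04*exp(u) - 6.61)*exp(u)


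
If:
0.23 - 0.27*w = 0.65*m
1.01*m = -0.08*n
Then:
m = 0.353846153846154 - 0.415384615384615*w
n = 5.24423076923077*w - 4.46730769230769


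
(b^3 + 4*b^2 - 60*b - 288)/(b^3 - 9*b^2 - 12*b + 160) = (b^2 + 12*b + 36)/(b^2 - b - 20)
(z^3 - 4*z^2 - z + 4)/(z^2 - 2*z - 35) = (-z^3 + 4*z^2 + z - 4)/(-z^2 + 2*z + 35)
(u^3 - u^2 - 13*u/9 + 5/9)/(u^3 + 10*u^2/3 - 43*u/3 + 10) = (3*u^2 + 2*u - 1)/(3*(u^2 + 5*u - 6))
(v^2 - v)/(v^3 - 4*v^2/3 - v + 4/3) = 3*v/(3*v^2 - v - 4)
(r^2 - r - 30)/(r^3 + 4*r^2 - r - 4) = (r^2 - r - 30)/(r^3 + 4*r^2 - r - 4)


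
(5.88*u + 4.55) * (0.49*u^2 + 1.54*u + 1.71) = 2.8812*u^3 + 11.2847*u^2 + 17.0618*u + 7.7805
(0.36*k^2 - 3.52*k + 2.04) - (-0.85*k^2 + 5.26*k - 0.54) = 1.21*k^2 - 8.78*k + 2.58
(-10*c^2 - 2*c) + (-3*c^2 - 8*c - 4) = -13*c^2 - 10*c - 4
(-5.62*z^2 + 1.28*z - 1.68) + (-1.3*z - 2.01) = -5.62*z^2 - 0.02*z - 3.69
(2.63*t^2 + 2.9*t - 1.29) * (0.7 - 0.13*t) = -0.3419*t^3 + 1.464*t^2 + 2.1977*t - 0.903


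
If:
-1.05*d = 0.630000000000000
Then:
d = -0.60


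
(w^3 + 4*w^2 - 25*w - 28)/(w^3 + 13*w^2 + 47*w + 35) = (w - 4)/(w + 5)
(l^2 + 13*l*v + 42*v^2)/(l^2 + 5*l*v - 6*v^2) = (-l - 7*v)/(-l + v)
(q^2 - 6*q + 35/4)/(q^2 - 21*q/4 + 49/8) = 2*(2*q - 5)/(4*q - 7)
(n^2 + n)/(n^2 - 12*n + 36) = n*(n + 1)/(n^2 - 12*n + 36)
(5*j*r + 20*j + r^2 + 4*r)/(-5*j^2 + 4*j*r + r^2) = (r + 4)/(-j + r)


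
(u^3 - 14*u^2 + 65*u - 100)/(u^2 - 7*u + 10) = (u^2 - 9*u + 20)/(u - 2)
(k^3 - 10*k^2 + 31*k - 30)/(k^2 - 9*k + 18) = (k^2 - 7*k + 10)/(k - 6)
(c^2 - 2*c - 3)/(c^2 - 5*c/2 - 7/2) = 2*(c - 3)/(2*c - 7)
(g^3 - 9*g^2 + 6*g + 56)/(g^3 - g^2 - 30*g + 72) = (g^2 - 5*g - 14)/(g^2 + 3*g - 18)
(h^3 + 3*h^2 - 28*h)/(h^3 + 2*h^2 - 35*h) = (h - 4)/(h - 5)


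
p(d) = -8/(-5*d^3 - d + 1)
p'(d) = -8*(15*d^2 + 1)/(-5*d^3 - d + 1)^2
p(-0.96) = -1.25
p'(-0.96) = -2.91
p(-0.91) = -1.41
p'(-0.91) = -3.33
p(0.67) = 6.82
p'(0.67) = -44.90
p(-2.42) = -0.11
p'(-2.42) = -0.13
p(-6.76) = -0.01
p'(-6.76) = -0.00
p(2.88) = 0.07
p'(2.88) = -0.07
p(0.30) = -14.16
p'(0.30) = -58.89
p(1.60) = 0.38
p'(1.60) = -0.71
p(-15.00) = 0.00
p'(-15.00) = 0.00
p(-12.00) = 0.00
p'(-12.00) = 0.00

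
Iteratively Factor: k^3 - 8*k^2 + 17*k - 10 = (k - 2)*(k^2 - 6*k + 5) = (k - 2)*(k - 1)*(k - 5)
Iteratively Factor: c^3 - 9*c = (c + 3)*(c^2 - 3*c) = c*(c + 3)*(c - 3)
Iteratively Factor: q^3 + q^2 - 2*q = (q)*(q^2 + q - 2) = q*(q - 1)*(q + 2)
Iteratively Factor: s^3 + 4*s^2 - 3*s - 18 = (s + 3)*(s^2 + s - 6) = (s + 3)^2*(s - 2)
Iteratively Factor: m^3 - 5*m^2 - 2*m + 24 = (m - 3)*(m^2 - 2*m - 8) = (m - 4)*(m - 3)*(m + 2)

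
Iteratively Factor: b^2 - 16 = (b - 4)*(b + 4)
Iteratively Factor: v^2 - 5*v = (v)*(v - 5)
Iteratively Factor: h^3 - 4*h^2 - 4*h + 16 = (h - 2)*(h^2 - 2*h - 8) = (h - 4)*(h - 2)*(h + 2)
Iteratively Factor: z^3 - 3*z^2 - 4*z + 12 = (z - 2)*(z^2 - z - 6) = (z - 2)*(z + 2)*(z - 3)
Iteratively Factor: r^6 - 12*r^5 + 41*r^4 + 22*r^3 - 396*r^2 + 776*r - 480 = (r - 2)*(r^5 - 10*r^4 + 21*r^3 + 64*r^2 - 268*r + 240) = (r - 2)*(r + 3)*(r^4 - 13*r^3 + 60*r^2 - 116*r + 80) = (r - 2)^2*(r + 3)*(r^3 - 11*r^2 + 38*r - 40) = (r - 4)*(r - 2)^2*(r + 3)*(r^2 - 7*r + 10) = (r - 4)*(r - 2)^3*(r + 3)*(r - 5)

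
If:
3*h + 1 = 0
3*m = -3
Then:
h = -1/3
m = -1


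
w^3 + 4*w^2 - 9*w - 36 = (w - 3)*(w + 3)*(w + 4)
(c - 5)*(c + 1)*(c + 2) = c^3 - 2*c^2 - 13*c - 10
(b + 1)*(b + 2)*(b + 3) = b^3 + 6*b^2 + 11*b + 6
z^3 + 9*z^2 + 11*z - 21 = (z - 1)*(z + 3)*(z + 7)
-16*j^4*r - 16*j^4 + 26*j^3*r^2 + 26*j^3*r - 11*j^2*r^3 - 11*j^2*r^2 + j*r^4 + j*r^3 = (-8*j + r)*(-2*j + r)*(-j + r)*(j*r + j)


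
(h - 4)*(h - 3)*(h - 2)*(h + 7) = h^4 - 2*h^3 - 37*h^2 + 158*h - 168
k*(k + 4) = k^2 + 4*k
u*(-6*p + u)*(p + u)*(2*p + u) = -12*p^3*u - 16*p^2*u^2 - 3*p*u^3 + u^4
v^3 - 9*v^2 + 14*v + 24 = (v - 6)*(v - 4)*(v + 1)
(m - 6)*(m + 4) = m^2 - 2*m - 24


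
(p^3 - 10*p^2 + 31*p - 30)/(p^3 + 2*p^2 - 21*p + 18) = (p^2 - 7*p + 10)/(p^2 + 5*p - 6)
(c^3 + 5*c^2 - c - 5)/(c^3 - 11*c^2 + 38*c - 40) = (c^3 + 5*c^2 - c - 5)/(c^3 - 11*c^2 + 38*c - 40)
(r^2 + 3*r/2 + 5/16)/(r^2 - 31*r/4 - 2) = (r + 5/4)/(r - 8)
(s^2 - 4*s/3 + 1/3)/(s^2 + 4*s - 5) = (s - 1/3)/(s + 5)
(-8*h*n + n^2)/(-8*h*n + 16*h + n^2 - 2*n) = n/(n - 2)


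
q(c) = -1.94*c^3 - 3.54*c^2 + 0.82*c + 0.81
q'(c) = -5.82*c^2 - 7.08*c + 0.82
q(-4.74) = 123.99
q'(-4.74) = -96.38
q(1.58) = -14.38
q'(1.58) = -24.90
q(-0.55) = -0.39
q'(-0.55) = 2.95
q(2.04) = -28.72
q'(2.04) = -37.84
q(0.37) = 0.53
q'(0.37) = -2.60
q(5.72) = -473.39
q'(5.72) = -230.10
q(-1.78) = -0.92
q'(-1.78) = -5.02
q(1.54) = -13.41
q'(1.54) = -23.89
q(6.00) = -540.75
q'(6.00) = -251.18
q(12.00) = -3851.43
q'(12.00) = -922.22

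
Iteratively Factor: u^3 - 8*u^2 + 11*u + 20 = (u - 5)*(u^2 - 3*u - 4) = (u - 5)*(u + 1)*(u - 4)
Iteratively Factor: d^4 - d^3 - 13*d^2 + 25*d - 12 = (d - 3)*(d^3 + 2*d^2 - 7*d + 4) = (d - 3)*(d + 4)*(d^2 - 2*d + 1) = (d - 3)*(d - 1)*(d + 4)*(d - 1)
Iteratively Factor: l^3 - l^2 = (l)*(l^2 - l) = l^2*(l - 1)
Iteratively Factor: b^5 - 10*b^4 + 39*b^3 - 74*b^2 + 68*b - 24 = (b - 3)*(b^4 - 7*b^3 + 18*b^2 - 20*b + 8) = (b - 3)*(b - 2)*(b^3 - 5*b^2 + 8*b - 4) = (b - 3)*(b - 2)^2*(b^2 - 3*b + 2) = (b - 3)*(b - 2)^2*(b - 1)*(b - 2)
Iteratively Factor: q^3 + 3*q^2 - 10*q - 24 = (q - 3)*(q^2 + 6*q + 8) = (q - 3)*(q + 4)*(q + 2)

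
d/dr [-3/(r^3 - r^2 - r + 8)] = 3*(3*r^2 - 2*r - 1)/(r^3 - r^2 - r + 8)^2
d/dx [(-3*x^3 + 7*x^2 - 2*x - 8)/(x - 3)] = 2*(-3*x^3 + 17*x^2 - 21*x + 7)/(x^2 - 6*x + 9)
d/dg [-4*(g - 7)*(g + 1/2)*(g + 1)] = -12*g^2 + 44*g + 40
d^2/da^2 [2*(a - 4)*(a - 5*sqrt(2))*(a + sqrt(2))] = 12*a - 16*sqrt(2) - 16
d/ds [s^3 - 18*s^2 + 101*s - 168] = 3*s^2 - 36*s + 101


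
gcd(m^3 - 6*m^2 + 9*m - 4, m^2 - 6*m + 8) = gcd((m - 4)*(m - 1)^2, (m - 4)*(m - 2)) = m - 4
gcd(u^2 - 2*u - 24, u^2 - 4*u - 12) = u - 6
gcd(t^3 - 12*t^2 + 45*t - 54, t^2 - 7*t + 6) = t - 6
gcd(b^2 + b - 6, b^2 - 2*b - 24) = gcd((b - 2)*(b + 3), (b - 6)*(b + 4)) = 1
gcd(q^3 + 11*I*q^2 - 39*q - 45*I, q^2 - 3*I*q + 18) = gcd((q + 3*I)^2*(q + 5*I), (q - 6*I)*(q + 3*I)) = q + 3*I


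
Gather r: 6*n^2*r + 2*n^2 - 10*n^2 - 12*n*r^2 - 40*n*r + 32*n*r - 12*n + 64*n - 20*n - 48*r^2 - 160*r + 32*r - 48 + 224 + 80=-8*n^2 + 32*n + r^2*(-12*n - 48) + r*(6*n^2 - 8*n - 128) + 256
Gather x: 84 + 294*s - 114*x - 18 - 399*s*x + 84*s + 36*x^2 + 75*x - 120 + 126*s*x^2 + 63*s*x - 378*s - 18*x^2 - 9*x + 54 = x^2*(126*s + 18) + x*(-336*s - 48)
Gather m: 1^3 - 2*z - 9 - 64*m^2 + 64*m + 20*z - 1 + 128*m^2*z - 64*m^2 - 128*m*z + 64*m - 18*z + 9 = m^2*(128*z - 128) + m*(128 - 128*z)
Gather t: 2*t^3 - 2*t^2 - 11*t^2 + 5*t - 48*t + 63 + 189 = 2*t^3 - 13*t^2 - 43*t + 252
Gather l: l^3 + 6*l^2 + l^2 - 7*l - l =l^3 + 7*l^2 - 8*l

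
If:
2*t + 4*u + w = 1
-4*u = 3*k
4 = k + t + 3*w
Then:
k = 7/5 - w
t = 13/5 - 2*w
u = 3*w/4 - 21/20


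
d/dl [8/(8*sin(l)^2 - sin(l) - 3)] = 8*(1 - 16*sin(l))*cos(l)/(-8*sin(l)^2 + sin(l) + 3)^2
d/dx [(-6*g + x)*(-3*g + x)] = -9*g + 2*x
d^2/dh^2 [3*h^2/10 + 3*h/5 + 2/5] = 3/5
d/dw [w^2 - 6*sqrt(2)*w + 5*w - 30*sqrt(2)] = 2*w - 6*sqrt(2) + 5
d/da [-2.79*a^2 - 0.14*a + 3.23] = -5.58*a - 0.14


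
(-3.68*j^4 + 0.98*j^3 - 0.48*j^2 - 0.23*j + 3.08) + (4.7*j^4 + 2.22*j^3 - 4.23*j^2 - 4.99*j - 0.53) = 1.02*j^4 + 3.2*j^3 - 4.71*j^2 - 5.22*j + 2.55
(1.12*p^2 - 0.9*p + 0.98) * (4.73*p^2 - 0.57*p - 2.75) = 5.2976*p^4 - 4.8954*p^3 + 2.0684*p^2 + 1.9164*p - 2.695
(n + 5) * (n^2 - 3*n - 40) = n^3 + 2*n^2 - 55*n - 200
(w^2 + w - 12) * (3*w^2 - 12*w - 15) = 3*w^4 - 9*w^3 - 63*w^2 + 129*w + 180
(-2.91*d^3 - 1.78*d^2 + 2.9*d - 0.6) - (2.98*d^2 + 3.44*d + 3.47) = -2.91*d^3 - 4.76*d^2 - 0.54*d - 4.07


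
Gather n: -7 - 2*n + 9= 2 - 2*n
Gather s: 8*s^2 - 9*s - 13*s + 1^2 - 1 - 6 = 8*s^2 - 22*s - 6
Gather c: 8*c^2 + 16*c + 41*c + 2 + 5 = 8*c^2 + 57*c + 7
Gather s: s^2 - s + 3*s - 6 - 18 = s^2 + 2*s - 24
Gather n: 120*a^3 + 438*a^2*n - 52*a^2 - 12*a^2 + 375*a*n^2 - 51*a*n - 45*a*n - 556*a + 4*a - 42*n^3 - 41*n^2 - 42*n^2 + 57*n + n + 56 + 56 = 120*a^3 - 64*a^2 - 552*a - 42*n^3 + n^2*(375*a - 83) + n*(438*a^2 - 96*a + 58) + 112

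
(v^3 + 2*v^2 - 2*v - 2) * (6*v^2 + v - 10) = 6*v^5 + 13*v^4 - 20*v^3 - 34*v^2 + 18*v + 20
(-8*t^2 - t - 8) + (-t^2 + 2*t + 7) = -9*t^2 + t - 1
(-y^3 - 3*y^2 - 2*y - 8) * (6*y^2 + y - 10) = -6*y^5 - 19*y^4 - 5*y^3 - 20*y^2 + 12*y + 80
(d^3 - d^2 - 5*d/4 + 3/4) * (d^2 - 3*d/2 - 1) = d^5 - 5*d^4/2 - 3*d^3/4 + 29*d^2/8 + d/8 - 3/4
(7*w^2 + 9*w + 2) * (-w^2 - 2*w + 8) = -7*w^4 - 23*w^3 + 36*w^2 + 68*w + 16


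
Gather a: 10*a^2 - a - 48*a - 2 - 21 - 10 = 10*a^2 - 49*a - 33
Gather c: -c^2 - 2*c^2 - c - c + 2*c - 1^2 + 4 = 3 - 3*c^2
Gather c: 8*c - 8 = 8*c - 8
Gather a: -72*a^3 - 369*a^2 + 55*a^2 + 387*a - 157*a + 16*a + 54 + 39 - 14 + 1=-72*a^3 - 314*a^2 + 246*a + 80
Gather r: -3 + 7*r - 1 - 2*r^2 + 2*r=-2*r^2 + 9*r - 4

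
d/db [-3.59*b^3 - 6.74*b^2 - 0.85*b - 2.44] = -10.77*b^2 - 13.48*b - 0.85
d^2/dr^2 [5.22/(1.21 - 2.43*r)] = -61.647156/(2.43*r - 1.21)^3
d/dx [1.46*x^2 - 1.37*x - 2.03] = 2.92*x - 1.37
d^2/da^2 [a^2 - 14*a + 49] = 2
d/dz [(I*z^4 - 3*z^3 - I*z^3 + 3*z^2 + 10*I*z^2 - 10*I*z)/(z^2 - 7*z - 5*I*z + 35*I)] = (2*I*z^5 + z^4*(12 - 22*I) + z^3*(-108 + 44*I) + z^2*(134 - 390*I) + z*(-700 + 210*I) + 350)/(z^4 + z^3*(-14 - 10*I) + z^2*(24 + 140*I) + z*(350 - 490*I) - 1225)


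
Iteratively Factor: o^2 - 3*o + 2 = (o - 2)*(o - 1)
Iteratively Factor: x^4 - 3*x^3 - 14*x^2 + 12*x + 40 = (x + 2)*(x^3 - 5*x^2 - 4*x + 20) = (x + 2)^2*(x^2 - 7*x + 10) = (x - 2)*(x + 2)^2*(x - 5)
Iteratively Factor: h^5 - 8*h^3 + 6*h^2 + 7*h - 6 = (h - 1)*(h^4 + h^3 - 7*h^2 - h + 6) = (h - 2)*(h - 1)*(h^3 + 3*h^2 - h - 3) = (h - 2)*(h - 1)^2*(h^2 + 4*h + 3) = (h - 2)*(h - 1)^2*(h + 1)*(h + 3)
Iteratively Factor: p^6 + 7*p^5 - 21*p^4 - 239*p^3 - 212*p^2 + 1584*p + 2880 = (p + 4)*(p^5 + 3*p^4 - 33*p^3 - 107*p^2 + 216*p + 720) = (p - 3)*(p + 4)*(p^4 + 6*p^3 - 15*p^2 - 152*p - 240) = (p - 3)*(p + 4)^2*(p^3 + 2*p^2 - 23*p - 60) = (p - 3)*(p + 3)*(p + 4)^2*(p^2 - p - 20) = (p - 3)*(p + 3)*(p + 4)^3*(p - 5)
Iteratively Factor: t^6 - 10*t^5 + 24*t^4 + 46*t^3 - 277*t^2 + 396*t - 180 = (t - 3)*(t^5 - 7*t^4 + 3*t^3 + 55*t^2 - 112*t + 60) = (t - 3)*(t - 2)*(t^4 - 5*t^3 - 7*t^2 + 41*t - 30) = (t - 3)*(t - 2)*(t + 3)*(t^3 - 8*t^2 + 17*t - 10) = (t - 3)*(t - 2)*(t - 1)*(t + 3)*(t^2 - 7*t + 10) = (t - 3)*(t - 2)^2*(t - 1)*(t + 3)*(t - 5)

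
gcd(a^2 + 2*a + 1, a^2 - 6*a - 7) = a + 1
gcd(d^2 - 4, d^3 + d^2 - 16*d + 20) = d - 2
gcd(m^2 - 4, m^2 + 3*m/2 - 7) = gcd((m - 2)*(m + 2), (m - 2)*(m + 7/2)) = m - 2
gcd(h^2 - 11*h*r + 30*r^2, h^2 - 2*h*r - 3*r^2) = 1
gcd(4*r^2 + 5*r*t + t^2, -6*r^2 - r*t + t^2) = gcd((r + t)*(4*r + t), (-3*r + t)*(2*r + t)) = 1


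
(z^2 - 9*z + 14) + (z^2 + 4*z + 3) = 2*z^2 - 5*z + 17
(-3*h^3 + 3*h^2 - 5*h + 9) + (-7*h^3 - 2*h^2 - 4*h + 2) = -10*h^3 + h^2 - 9*h + 11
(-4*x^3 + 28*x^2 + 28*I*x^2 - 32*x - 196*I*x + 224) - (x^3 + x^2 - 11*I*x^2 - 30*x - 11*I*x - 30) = -5*x^3 + 27*x^2 + 39*I*x^2 - 2*x - 185*I*x + 254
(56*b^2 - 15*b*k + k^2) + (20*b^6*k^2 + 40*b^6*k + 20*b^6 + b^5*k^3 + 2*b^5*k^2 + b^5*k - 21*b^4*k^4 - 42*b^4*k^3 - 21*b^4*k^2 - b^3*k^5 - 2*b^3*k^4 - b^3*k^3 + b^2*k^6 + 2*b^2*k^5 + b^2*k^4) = 20*b^6*k^2 + 40*b^6*k + 20*b^6 + b^5*k^3 + 2*b^5*k^2 + b^5*k - 21*b^4*k^4 - 42*b^4*k^3 - 21*b^4*k^2 - b^3*k^5 - 2*b^3*k^4 - b^3*k^3 + b^2*k^6 + 2*b^2*k^5 + b^2*k^4 + 56*b^2 - 15*b*k + k^2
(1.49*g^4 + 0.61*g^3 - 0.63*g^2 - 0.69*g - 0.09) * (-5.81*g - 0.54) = -8.6569*g^5 - 4.3487*g^4 + 3.3309*g^3 + 4.3491*g^2 + 0.8955*g + 0.0486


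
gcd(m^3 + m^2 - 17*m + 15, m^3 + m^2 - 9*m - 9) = m - 3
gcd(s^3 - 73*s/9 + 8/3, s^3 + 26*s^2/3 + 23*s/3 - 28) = s + 3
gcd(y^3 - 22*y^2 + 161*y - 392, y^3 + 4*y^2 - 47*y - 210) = y - 7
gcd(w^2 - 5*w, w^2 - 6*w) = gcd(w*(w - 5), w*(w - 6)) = w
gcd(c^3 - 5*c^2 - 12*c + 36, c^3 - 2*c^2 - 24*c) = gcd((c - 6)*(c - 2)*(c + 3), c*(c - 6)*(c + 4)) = c - 6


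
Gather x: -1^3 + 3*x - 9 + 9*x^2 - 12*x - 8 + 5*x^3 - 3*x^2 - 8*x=5*x^3 + 6*x^2 - 17*x - 18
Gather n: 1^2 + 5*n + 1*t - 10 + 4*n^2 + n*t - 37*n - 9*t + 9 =4*n^2 + n*(t - 32) - 8*t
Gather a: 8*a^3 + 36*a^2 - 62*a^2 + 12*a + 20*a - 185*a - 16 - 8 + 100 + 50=8*a^3 - 26*a^2 - 153*a + 126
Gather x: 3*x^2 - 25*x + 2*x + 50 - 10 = 3*x^2 - 23*x + 40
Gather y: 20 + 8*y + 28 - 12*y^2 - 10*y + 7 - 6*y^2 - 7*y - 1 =-18*y^2 - 9*y + 54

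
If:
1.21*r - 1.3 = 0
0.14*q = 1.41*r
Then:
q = 10.82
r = 1.07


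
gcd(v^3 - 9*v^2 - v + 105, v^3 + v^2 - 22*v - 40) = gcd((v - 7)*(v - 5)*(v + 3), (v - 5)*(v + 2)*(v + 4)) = v - 5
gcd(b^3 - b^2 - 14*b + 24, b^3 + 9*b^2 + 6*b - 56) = b^2 + 2*b - 8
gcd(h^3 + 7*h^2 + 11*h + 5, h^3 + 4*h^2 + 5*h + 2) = h^2 + 2*h + 1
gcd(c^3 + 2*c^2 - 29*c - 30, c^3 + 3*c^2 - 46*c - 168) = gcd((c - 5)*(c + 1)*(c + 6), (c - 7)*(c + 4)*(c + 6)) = c + 6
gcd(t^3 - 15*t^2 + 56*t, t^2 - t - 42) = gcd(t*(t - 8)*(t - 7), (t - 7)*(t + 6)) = t - 7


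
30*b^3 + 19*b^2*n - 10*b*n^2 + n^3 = (-6*b + n)*(-5*b + n)*(b + n)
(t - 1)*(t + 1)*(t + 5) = t^3 + 5*t^2 - t - 5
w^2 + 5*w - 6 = (w - 1)*(w + 6)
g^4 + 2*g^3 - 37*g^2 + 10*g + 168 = (g - 4)*(g - 3)*(g + 2)*(g + 7)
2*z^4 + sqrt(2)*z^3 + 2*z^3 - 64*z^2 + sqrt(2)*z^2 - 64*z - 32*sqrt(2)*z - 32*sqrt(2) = (z - 4*sqrt(2))*(z + 4*sqrt(2))*(sqrt(2)*z + 1)*(sqrt(2)*z + sqrt(2))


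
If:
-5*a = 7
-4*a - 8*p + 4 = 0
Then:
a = -7/5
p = 6/5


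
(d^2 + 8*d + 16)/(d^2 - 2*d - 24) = (d + 4)/(d - 6)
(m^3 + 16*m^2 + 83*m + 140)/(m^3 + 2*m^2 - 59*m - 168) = (m^2 + 9*m + 20)/(m^2 - 5*m - 24)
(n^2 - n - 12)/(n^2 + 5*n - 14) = (n^2 - n - 12)/(n^2 + 5*n - 14)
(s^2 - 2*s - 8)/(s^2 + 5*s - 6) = (s^2 - 2*s - 8)/(s^2 + 5*s - 6)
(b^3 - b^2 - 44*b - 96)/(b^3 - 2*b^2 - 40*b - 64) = (b + 3)/(b + 2)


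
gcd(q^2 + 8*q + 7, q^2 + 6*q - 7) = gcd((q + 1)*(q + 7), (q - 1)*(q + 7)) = q + 7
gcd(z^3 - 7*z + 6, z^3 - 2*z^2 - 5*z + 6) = z - 1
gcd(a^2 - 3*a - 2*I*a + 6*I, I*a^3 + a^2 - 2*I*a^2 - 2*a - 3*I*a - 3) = a - 3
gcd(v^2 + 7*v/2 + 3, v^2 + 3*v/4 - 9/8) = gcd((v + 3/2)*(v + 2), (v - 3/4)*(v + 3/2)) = v + 3/2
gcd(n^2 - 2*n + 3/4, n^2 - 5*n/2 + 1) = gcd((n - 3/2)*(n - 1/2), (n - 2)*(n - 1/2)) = n - 1/2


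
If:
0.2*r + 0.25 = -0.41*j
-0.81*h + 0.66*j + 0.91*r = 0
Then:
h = 0.725986148750376*r - 0.496838301716351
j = -0.48780487804878*r - 0.609756097560976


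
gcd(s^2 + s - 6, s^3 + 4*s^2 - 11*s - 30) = 1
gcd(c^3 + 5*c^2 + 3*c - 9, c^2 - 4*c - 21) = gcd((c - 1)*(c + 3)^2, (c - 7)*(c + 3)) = c + 3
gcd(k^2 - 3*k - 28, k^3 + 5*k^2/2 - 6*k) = k + 4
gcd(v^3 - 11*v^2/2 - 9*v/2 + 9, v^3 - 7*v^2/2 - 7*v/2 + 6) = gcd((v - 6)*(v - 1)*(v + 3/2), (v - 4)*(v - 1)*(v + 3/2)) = v^2 + v/2 - 3/2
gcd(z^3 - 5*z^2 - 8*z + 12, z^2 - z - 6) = z + 2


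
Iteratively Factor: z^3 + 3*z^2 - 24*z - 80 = (z + 4)*(z^2 - z - 20) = (z - 5)*(z + 4)*(z + 4)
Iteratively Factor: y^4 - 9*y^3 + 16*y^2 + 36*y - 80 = (y - 5)*(y^3 - 4*y^2 - 4*y + 16) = (y - 5)*(y - 2)*(y^2 - 2*y - 8) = (y - 5)*(y - 2)*(y + 2)*(y - 4)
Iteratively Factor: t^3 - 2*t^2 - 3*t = (t - 3)*(t^2 + t) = (t - 3)*(t + 1)*(t)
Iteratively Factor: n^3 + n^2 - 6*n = (n - 2)*(n^2 + 3*n) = (n - 2)*(n + 3)*(n)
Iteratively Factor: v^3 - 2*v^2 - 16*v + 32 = (v + 4)*(v^2 - 6*v + 8) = (v - 2)*(v + 4)*(v - 4)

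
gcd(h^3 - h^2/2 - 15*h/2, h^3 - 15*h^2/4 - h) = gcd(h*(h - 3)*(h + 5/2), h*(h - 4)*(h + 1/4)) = h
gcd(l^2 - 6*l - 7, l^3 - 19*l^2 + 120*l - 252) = l - 7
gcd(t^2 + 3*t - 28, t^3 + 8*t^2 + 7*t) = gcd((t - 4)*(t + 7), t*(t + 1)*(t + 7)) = t + 7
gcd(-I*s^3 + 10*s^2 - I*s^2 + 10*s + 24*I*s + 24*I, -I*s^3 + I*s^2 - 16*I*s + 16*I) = s + 4*I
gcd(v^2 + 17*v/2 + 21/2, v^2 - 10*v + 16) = 1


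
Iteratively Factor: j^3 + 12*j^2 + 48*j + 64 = (j + 4)*(j^2 + 8*j + 16) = (j + 4)^2*(j + 4)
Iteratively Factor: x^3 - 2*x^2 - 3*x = (x + 1)*(x^2 - 3*x) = x*(x + 1)*(x - 3)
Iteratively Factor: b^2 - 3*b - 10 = (b + 2)*(b - 5)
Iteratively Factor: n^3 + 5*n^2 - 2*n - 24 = (n + 3)*(n^2 + 2*n - 8) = (n + 3)*(n + 4)*(n - 2)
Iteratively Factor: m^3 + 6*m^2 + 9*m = (m + 3)*(m^2 + 3*m) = (m + 3)^2*(m)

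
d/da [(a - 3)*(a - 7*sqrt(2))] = 2*a - 7*sqrt(2) - 3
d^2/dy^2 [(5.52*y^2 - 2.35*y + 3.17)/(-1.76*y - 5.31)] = (2.8421709430404e-14*y - 374.848048)/(5.451776*y^3 + 49.344768*y^2 + 148.875408*y + 149.721291)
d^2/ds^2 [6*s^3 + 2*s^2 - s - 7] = 36*s + 4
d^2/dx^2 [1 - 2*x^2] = -4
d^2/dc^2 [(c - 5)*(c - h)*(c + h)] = 6*c - 10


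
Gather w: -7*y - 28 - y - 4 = -8*y - 32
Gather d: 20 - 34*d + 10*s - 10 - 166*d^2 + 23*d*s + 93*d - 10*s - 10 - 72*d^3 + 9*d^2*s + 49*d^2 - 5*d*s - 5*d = -72*d^3 + d^2*(9*s - 117) + d*(18*s + 54)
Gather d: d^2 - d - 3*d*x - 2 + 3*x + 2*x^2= d^2 + d*(-3*x - 1) + 2*x^2 + 3*x - 2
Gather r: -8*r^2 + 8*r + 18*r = -8*r^2 + 26*r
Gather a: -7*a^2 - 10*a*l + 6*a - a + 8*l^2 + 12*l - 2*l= -7*a^2 + a*(5 - 10*l) + 8*l^2 + 10*l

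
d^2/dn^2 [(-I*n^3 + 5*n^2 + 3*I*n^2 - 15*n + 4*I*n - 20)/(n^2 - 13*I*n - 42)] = (n^3*(-108 + 392*I) + n^2*(4416 + 756*I) + n*(-3780 - 8016*I) + 27088 + 26964*I)/(n^6 - 39*I*n^5 - 633*n^4 + 5473*I*n^3 + 26586*n^2 - 68796*I*n - 74088)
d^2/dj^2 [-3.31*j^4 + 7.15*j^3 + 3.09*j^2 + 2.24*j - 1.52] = -39.72*j^2 + 42.9*j + 6.18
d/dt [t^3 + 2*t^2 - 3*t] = 3*t^2 + 4*t - 3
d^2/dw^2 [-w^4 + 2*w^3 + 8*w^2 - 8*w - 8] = -12*w^2 + 12*w + 16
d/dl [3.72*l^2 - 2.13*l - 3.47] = 7.44*l - 2.13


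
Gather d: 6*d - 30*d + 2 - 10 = -24*d - 8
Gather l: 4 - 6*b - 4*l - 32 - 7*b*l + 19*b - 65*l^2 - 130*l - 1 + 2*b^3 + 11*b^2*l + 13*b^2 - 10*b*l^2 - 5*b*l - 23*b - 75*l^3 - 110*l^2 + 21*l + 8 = 2*b^3 + 13*b^2 - 10*b - 75*l^3 + l^2*(-10*b - 175) + l*(11*b^2 - 12*b - 113) - 21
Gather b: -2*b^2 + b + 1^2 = -2*b^2 + b + 1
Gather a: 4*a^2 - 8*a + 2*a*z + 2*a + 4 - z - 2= 4*a^2 + a*(2*z - 6) - z + 2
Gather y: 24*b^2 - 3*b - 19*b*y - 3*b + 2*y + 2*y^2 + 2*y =24*b^2 - 6*b + 2*y^2 + y*(4 - 19*b)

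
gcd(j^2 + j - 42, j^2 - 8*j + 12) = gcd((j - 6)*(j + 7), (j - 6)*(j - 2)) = j - 6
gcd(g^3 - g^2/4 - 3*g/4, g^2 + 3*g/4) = g^2 + 3*g/4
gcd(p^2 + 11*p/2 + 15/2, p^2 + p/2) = 1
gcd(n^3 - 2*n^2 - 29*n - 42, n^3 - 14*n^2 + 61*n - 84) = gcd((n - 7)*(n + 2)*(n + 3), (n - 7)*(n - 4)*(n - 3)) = n - 7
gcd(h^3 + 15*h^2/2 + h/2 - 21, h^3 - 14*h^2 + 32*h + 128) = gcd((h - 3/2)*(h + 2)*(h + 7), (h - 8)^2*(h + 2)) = h + 2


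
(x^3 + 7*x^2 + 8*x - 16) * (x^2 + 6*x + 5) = x^5 + 13*x^4 + 55*x^3 + 67*x^2 - 56*x - 80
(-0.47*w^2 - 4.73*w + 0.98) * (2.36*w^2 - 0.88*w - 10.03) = -1.1092*w^4 - 10.7492*w^3 + 11.1893*w^2 + 46.5795*w - 9.8294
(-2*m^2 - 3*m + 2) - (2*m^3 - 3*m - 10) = -2*m^3 - 2*m^2 + 12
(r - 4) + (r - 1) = 2*r - 5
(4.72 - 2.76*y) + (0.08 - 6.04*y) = 4.8 - 8.8*y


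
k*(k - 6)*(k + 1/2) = k^3 - 11*k^2/2 - 3*k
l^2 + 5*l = l*(l + 5)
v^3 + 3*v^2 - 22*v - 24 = (v - 4)*(v + 1)*(v + 6)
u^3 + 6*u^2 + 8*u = u*(u + 2)*(u + 4)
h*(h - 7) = h^2 - 7*h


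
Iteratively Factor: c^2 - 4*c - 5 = (c + 1)*(c - 5)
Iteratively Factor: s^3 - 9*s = (s + 3)*(s^2 - 3*s) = s*(s + 3)*(s - 3)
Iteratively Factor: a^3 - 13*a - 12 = (a + 3)*(a^2 - 3*a - 4) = (a - 4)*(a + 3)*(a + 1)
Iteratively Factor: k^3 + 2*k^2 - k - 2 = (k + 1)*(k^2 + k - 2) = (k - 1)*(k + 1)*(k + 2)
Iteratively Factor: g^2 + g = (g)*(g + 1)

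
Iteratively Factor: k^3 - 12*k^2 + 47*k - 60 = (k - 4)*(k^2 - 8*k + 15) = (k - 4)*(k - 3)*(k - 5)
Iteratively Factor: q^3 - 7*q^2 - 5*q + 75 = (q + 3)*(q^2 - 10*q + 25) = (q - 5)*(q + 3)*(q - 5)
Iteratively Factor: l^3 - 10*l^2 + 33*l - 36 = (l - 4)*(l^2 - 6*l + 9) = (l - 4)*(l - 3)*(l - 3)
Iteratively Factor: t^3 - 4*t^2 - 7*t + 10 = (t - 5)*(t^2 + t - 2) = (t - 5)*(t - 1)*(t + 2)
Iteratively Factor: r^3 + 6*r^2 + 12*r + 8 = (r + 2)*(r^2 + 4*r + 4) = (r + 2)^2*(r + 2)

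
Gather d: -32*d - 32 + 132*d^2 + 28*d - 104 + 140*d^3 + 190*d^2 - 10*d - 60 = 140*d^3 + 322*d^2 - 14*d - 196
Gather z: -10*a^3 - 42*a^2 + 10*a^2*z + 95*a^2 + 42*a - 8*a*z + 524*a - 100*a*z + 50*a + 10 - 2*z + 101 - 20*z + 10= -10*a^3 + 53*a^2 + 616*a + z*(10*a^2 - 108*a - 22) + 121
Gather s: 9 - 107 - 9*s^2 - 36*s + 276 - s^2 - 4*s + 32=-10*s^2 - 40*s + 210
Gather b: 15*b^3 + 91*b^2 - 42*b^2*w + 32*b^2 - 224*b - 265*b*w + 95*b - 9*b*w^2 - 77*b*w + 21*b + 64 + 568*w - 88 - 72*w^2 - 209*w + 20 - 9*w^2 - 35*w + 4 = 15*b^3 + b^2*(123 - 42*w) + b*(-9*w^2 - 342*w - 108) - 81*w^2 + 324*w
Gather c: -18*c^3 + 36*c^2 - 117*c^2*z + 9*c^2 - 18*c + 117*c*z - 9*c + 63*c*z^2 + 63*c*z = -18*c^3 + c^2*(45 - 117*z) + c*(63*z^2 + 180*z - 27)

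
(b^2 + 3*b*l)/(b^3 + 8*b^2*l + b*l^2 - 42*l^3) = b/(b^2 + 5*b*l - 14*l^2)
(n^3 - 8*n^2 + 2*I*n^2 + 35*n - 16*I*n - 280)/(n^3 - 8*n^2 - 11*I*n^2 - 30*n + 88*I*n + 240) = (n + 7*I)/(n - 6*I)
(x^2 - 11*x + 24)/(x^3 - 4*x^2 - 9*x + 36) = (x - 8)/(x^2 - x - 12)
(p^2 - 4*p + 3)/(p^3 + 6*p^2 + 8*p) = (p^2 - 4*p + 3)/(p*(p^2 + 6*p + 8))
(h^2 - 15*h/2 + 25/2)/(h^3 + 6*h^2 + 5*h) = (2*h^2 - 15*h + 25)/(2*h*(h^2 + 6*h + 5))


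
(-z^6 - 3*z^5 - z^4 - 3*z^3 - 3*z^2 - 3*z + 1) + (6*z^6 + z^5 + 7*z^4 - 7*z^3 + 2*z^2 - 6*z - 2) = 5*z^6 - 2*z^5 + 6*z^4 - 10*z^3 - z^2 - 9*z - 1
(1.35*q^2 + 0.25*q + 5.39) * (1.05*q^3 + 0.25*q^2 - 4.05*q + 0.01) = 1.4175*q^5 + 0.6*q^4 + 0.254499999999999*q^3 + 0.3485*q^2 - 21.827*q + 0.0539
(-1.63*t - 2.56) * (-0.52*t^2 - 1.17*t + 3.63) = 0.8476*t^3 + 3.2383*t^2 - 2.9217*t - 9.2928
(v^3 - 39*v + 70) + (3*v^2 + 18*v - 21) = v^3 + 3*v^2 - 21*v + 49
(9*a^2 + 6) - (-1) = 9*a^2 + 7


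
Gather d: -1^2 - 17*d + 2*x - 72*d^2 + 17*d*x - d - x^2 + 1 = -72*d^2 + d*(17*x - 18) - x^2 + 2*x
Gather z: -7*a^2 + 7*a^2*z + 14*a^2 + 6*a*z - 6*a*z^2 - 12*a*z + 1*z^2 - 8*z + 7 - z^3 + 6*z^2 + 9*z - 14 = 7*a^2 - z^3 + z^2*(7 - 6*a) + z*(7*a^2 - 6*a + 1) - 7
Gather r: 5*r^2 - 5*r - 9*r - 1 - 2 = 5*r^2 - 14*r - 3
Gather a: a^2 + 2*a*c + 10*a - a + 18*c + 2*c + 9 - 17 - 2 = a^2 + a*(2*c + 9) + 20*c - 10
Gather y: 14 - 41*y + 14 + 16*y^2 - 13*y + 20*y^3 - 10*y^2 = 20*y^3 + 6*y^2 - 54*y + 28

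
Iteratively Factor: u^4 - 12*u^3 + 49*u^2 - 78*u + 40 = (u - 1)*(u^3 - 11*u^2 + 38*u - 40) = (u - 2)*(u - 1)*(u^2 - 9*u + 20) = (u - 5)*(u - 2)*(u - 1)*(u - 4)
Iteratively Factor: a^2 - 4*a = (a)*(a - 4)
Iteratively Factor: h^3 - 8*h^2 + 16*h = (h)*(h^2 - 8*h + 16) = h*(h - 4)*(h - 4)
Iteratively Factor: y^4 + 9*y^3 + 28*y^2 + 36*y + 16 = (y + 4)*(y^3 + 5*y^2 + 8*y + 4) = (y + 1)*(y + 4)*(y^2 + 4*y + 4) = (y + 1)*(y + 2)*(y + 4)*(y + 2)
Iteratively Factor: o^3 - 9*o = (o)*(o^2 - 9) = o*(o - 3)*(o + 3)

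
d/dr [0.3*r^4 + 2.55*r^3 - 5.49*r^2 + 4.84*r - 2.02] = 1.2*r^3 + 7.65*r^2 - 10.98*r + 4.84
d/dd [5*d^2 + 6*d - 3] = 10*d + 6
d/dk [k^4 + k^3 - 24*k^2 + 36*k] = 4*k^3 + 3*k^2 - 48*k + 36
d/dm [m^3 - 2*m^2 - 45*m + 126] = 3*m^2 - 4*m - 45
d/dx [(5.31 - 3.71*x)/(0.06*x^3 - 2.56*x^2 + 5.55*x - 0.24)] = (0.4452*x^3 - 10.4534*x^2 + 27.1872*x - 28.5801)/(0.0036*x^6 - 0.3072*x^5 + 7.2196*x^4 - 28.4448*x^3 + 32.0313*x^2 - 2.664*x + 0.0576)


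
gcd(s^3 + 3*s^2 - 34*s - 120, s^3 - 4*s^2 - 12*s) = s - 6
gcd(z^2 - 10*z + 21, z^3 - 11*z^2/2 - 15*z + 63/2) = z - 7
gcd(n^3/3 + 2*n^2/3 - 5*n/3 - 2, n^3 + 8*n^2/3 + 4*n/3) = 1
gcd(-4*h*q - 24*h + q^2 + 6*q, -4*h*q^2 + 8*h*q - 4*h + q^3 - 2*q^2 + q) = -4*h + q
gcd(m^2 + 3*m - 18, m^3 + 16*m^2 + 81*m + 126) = m + 6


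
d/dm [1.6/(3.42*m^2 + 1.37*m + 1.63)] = (-10.944*m - 2.192)/(3.42*m^2 + 1.37*m + 1.63)^2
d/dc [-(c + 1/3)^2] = -2*c - 2/3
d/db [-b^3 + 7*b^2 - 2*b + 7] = -3*b^2 + 14*b - 2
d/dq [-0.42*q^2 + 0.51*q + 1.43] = 0.51 - 0.84*q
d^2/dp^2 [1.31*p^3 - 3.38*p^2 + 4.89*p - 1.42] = 7.86*p - 6.76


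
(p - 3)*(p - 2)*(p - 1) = p^3 - 6*p^2 + 11*p - 6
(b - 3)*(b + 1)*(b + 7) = b^3 + 5*b^2 - 17*b - 21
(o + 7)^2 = o^2 + 14*o + 49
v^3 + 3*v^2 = v^2*(v + 3)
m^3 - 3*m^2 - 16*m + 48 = (m - 4)*(m - 3)*(m + 4)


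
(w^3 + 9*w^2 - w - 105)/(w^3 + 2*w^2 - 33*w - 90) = (w^2 + 4*w - 21)/(w^2 - 3*w - 18)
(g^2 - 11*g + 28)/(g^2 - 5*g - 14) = (g - 4)/(g + 2)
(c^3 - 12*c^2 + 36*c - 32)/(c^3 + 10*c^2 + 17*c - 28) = (c^3 - 12*c^2 + 36*c - 32)/(c^3 + 10*c^2 + 17*c - 28)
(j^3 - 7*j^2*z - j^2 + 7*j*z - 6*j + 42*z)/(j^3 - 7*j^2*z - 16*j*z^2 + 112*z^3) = (-j^2 + j + 6)/(-j^2 + 16*z^2)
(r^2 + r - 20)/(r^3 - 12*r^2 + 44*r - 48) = (r + 5)/(r^2 - 8*r + 12)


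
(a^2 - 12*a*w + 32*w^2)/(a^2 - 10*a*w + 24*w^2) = (-a + 8*w)/(-a + 6*w)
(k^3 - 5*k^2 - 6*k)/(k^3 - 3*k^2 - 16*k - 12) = k/(k + 2)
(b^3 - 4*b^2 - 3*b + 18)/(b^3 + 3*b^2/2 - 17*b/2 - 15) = 2*(b - 3)/(2*b + 5)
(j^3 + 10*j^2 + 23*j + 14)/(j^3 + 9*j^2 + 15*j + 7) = (j + 2)/(j + 1)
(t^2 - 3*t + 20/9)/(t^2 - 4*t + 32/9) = (3*t - 5)/(3*t - 8)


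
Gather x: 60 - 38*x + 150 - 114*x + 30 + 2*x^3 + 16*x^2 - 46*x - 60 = 2*x^3 + 16*x^2 - 198*x + 180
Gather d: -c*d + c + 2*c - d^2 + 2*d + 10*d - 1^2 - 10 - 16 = 3*c - d^2 + d*(12 - c) - 27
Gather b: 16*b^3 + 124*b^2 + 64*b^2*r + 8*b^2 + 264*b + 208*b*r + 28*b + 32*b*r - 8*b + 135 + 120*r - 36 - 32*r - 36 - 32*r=16*b^3 + b^2*(64*r + 132) + b*(240*r + 284) + 56*r + 63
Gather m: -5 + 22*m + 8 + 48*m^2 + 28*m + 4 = 48*m^2 + 50*m + 7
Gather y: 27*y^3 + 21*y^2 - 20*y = 27*y^3 + 21*y^2 - 20*y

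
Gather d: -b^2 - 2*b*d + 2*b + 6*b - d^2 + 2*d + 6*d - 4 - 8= -b^2 + 8*b - d^2 + d*(8 - 2*b) - 12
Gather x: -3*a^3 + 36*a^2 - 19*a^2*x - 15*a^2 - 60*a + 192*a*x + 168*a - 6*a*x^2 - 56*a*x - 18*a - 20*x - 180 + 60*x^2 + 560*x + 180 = -3*a^3 + 21*a^2 + 90*a + x^2*(60 - 6*a) + x*(-19*a^2 + 136*a + 540)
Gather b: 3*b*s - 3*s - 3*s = 3*b*s - 6*s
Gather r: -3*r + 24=24 - 3*r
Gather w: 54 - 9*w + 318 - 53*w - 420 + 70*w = 8*w - 48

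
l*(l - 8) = l^2 - 8*l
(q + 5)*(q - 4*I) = q^2 + 5*q - 4*I*q - 20*I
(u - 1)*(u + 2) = u^2 + u - 2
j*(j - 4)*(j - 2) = j^3 - 6*j^2 + 8*j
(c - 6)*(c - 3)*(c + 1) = c^3 - 8*c^2 + 9*c + 18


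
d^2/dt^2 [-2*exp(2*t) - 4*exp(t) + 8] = (-8*exp(t) - 4)*exp(t)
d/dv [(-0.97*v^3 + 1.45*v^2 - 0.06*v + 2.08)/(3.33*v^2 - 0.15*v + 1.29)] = (-3.2301*v^4 + 0.291*v^3 - 3.7716*v^2 - 10.1118*v + 0.2346)/(11.0889*v^4 - 0.999*v^3 + 8.6139*v^2 - 0.387*v + 1.6641)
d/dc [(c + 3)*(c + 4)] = 2*c + 7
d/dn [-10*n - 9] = -10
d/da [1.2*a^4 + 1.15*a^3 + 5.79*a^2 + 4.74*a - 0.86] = 4.8*a^3 + 3.45*a^2 + 11.58*a + 4.74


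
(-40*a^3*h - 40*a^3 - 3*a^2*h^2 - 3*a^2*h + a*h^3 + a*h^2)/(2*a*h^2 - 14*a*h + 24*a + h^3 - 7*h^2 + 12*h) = a*(-40*a^2*h - 40*a^2 - 3*a*h^2 - 3*a*h + h^3 + h^2)/(2*a*h^2 - 14*a*h + 24*a + h^3 - 7*h^2 + 12*h)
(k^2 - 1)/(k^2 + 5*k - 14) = (k^2 - 1)/(k^2 + 5*k - 14)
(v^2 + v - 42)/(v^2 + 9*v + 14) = (v - 6)/(v + 2)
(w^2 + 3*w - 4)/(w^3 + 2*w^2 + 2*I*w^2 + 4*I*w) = (w^2 + 3*w - 4)/(w*(w^2 + 2*w*(1 + I) + 4*I))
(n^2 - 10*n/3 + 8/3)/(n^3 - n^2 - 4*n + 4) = (n - 4/3)/(n^2 + n - 2)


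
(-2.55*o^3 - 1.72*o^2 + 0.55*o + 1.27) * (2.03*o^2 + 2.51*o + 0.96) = -5.1765*o^5 - 9.8921*o^4 - 5.6487*o^3 + 2.3074*o^2 + 3.7157*o + 1.2192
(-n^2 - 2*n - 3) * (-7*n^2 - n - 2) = 7*n^4 + 15*n^3 + 25*n^2 + 7*n + 6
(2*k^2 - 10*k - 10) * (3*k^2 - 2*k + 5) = 6*k^4 - 34*k^3 - 30*k - 50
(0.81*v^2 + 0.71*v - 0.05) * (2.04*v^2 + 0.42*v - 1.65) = 1.6524*v^4 + 1.7886*v^3 - 1.1403*v^2 - 1.1925*v + 0.0825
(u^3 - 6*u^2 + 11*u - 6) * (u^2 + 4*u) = u^5 - 2*u^4 - 13*u^3 + 38*u^2 - 24*u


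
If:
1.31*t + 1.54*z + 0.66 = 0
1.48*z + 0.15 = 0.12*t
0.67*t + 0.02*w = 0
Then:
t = -0.35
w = 11.77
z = -0.13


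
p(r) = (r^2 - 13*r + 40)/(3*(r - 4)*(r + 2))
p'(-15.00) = 0.02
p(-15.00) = 0.62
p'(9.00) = 0.02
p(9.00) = 0.02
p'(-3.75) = 1.27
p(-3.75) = 2.53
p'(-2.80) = 6.07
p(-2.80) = 5.16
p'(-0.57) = 1.89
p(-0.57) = -2.43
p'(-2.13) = 230.11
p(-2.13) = 30.21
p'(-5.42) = 0.33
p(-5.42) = 1.45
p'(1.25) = 0.34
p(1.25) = -0.94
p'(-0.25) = 1.26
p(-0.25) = -1.94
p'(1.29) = 0.33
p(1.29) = -0.93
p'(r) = (2*r - 13)/(3*(r - 4)*(r + 2)) - (r^2 - 13*r + 40)/(3*(r - 4)*(r + 2)^2) - (r^2 - 13*r + 40)/(3*(r - 4)^2*(r + 2))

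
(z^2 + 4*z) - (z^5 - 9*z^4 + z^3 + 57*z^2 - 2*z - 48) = -z^5 + 9*z^4 - z^3 - 56*z^2 + 6*z + 48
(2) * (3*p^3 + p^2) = 6*p^3 + 2*p^2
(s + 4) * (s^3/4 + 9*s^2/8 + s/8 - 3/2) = s^4/4 + 17*s^3/8 + 37*s^2/8 - s - 6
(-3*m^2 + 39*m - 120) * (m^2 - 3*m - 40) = -3*m^4 + 48*m^3 - 117*m^2 - 1200*m + 4800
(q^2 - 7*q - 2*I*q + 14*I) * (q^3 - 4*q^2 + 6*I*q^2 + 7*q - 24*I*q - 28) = q^5 - 11*q^4 + 4*I*q^4 + 47*q^3 - 44*I*q^3 - 209*q^2 + 98*I*q^2 + 532*q + 154*I*q - 392*I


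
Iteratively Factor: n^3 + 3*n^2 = (n)*(n^2 + 3*n) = n*(n + 3)*(n)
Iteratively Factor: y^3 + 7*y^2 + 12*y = (y)*(y^2 + 7*y + 12) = y*(y + 4)*(y + 3)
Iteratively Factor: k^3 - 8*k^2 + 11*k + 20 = (k - 5)*(k^2 - 3*k - 4) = (k - 5)*(k - 4)*(k + 1)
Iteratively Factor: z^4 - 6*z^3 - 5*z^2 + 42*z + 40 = (z - 4)*(z^3 - 2*z^2 - 13*z - 10) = (z - 4)*(z + 2)*(z^2 - 4*z - 5) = (z - 4)*(z + 1)*(z + 2)*(z - 5)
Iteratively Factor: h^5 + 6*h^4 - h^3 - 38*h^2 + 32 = (h + 4)*(h^4 + 2*h^3 - 9*h^2 - 2*h + 8) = (h + 1)*(h + 4)*(h^3 + h^2 - 10*h + 8) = (h - 1)*(h + 1)*(h + 4)*(h^2 + 2*h - 8) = (h - 2)*(h - 1)*(h + 1)*(h + 4)*(h + 4)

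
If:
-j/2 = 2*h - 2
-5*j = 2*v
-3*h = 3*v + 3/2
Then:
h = 19/22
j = 6/11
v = -15/11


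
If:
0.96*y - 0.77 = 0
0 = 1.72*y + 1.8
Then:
No Solution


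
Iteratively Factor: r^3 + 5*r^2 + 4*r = (r + 4)*(r^2 + r) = (r + 1)*(r + 4)*(r)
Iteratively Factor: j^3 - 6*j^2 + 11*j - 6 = (j - 3)*(j^2 - 3*j + 2) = (j - 3)*(j - 2)*(j - 1)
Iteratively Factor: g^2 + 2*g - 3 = (g + 3)*(g - 1)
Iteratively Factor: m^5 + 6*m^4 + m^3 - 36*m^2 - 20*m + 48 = (m + 4)*(m^4 + 2*m^3 - 7*m^2 - 8*m + 12) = (m - 1)*(m + 4)*(m^3 + 3*m^2 - 4*m - 12) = (m - 1)*(m + 3)*(m + 4)*(m^2 - 4) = (m - 1)*(m + 2)*(m + 3)*(m + 4)*(m - 2)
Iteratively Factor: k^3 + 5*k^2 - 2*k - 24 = (k + 4)*(k^2 + k - 6) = (k + 3)*(k + 4)*(k - 2)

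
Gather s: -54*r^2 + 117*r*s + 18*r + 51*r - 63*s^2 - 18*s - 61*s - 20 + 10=-54*r^2 + 69*r - 63*s^2 + s*(117*r - 79) - 10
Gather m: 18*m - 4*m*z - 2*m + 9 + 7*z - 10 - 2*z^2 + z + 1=m*(16 - 4*z) - 2*z^2 + 8*z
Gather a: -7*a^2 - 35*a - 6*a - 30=-7*a^2 - 41*a - 30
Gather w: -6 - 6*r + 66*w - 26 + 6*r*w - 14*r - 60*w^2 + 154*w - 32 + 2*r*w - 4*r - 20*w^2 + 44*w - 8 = -24*r - 80*w^2 + w*(8*r + 264) - 72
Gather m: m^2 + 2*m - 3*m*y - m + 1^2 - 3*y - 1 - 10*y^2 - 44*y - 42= m^2 + m*(1 - 3*y) - 10*y^2 - 47*y - 42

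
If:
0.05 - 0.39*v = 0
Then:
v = 0.13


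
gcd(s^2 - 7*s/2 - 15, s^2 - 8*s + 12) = s - 6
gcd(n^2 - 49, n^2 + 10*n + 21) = n + 7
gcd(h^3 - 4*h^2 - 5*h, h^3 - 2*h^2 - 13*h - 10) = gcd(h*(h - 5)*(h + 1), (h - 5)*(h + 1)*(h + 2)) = h^2 - 4*h - 5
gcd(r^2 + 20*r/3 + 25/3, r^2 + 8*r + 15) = r + 5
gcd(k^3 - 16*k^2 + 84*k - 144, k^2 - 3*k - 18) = k - 6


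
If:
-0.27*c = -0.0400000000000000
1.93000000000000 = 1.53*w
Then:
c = 0.15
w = 1.26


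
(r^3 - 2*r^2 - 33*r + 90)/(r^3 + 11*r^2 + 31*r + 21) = (r^3 - 2*r^2 - 33*r + 90)/(r^3 + 11*r^2 + 31*r + 21)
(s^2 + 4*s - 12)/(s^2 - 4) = (s + 6)/(s + 2)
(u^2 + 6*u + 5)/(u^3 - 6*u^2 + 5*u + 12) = (u + 5)/(u^2 - 7*u + 12)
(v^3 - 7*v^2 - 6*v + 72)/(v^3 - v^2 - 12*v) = (v - 6)/v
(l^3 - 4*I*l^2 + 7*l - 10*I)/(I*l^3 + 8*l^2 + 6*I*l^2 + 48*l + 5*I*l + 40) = (-I*l^3 - 4*l^2 - 7*I*l - 10)/(l^3 + l^2*(6 - 8*I) + l*(5 - 48*I) - 40*I)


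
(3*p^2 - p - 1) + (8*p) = 3*p^2 + 7*p - 1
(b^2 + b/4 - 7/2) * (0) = 0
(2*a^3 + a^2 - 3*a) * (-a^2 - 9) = -2*a^5 - a^4 - 15*a^3 - 9*a^2 + 27*a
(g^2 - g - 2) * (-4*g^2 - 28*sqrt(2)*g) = -4*g^4 - 28*sqrt(2)*g^3 + 4*g^3 + 8*g^2 + 28*sqrt(2)*g^2 + 56*sqrt(2)*g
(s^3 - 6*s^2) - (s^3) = -6*s^2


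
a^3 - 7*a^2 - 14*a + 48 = (a - 8)*(a - 2)*(a + 3)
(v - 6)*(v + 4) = v^2 - 2*v - 24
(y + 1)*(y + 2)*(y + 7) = y^3 + 10*y^2 + 23*y + 14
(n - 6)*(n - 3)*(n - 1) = n^3 - 10*n^2 + 27*n - 18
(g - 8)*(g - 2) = g^2 - 10*g + 16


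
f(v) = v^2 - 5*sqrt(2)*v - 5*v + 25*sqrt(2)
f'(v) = 2*v - 5*sqrt(2) - 5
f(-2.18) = 66.42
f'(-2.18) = -16.43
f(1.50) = 19.50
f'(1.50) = -9.07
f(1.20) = 22.31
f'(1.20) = -9.67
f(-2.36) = 69.41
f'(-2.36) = -16.79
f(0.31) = 31.71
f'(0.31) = -11.45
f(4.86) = 0.31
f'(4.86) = -2.35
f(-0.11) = 36.70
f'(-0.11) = -12.29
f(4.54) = 1.16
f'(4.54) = -2.99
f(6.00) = -1.07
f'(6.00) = -0.07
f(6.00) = -1.07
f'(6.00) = -0.07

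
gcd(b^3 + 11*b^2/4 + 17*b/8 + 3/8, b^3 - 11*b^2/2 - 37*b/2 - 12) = b^2 + 5*b/2 + 3/2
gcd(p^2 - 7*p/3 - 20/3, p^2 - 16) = p - 4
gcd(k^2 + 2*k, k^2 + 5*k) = k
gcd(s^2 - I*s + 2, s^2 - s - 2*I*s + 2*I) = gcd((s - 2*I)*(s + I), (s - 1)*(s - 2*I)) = s - 2*I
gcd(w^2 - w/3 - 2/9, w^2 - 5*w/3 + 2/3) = w - 2/3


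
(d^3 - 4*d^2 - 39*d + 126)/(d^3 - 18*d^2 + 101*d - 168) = (d + 6)/(d - 8)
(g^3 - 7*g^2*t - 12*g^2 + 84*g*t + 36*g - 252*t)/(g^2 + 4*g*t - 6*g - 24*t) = (g^2 - 7*g*t - 6*g + 42*t)/(g + 4*t)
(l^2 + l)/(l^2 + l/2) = 2*(l + 1)/(2*l + 1)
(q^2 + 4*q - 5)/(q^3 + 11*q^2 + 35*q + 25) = (q - 1)/(q^2 + 6*q + 5)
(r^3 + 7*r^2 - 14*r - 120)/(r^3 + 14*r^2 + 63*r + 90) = (r - 4)/(r + 3)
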